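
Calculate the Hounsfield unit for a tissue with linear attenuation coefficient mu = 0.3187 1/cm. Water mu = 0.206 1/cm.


HU = ((mu_tissue - mu_water) / mu_water) * 1000
HU = ((0.3187 - 0.206) / 0.206) * 1000
HU = 547.1


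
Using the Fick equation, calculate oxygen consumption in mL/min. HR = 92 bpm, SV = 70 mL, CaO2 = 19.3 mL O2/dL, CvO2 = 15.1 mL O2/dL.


CO = HR*SV = 92*70/1000 = 6.44 L/min
a-v O2 diff = 19.3 - 15.1 = 4.2 mL/dL
VO2 = CO * (CaO2-CvO2) * 10 dL/L
VO2 = 6.44 * 4.2 * 10
VO2 = 270.5 mL/min


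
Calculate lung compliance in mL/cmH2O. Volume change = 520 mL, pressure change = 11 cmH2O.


C = dV / dP
C = 520 / 11
C = 47.27 mL/cmH2O


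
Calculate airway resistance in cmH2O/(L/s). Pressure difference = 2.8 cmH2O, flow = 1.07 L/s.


R = dP / flow
R = 2.8 / 1.07
R = 2.617 cmH2O/(L/s)


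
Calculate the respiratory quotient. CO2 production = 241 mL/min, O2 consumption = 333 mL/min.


RQ = VCO2 / VO2
RQ = 241 / 333
RQ = 0.7237


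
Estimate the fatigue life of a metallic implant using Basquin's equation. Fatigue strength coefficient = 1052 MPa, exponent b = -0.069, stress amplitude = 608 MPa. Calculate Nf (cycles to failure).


sigma_a = sigma_f' * (2Nf)^b
2Nf = (sigma_a/sigma_f')^(1/b)
2Nf = (608/1052)^(1/-0.069)
2Nf = 2824.2353
Nf = 1412


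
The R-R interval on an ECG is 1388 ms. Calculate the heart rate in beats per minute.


HR = 60 / RR_interval(s)
RR = 1388 ms = 1.388 s
HR = 60 / 1.388 = 43.23 bpm


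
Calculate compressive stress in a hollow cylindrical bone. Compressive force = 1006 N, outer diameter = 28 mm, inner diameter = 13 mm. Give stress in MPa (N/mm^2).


A = pi*(r_o^2 - r_i^2)
r_o = 14 mm, r_i = 6.5 mm
A = 483.02 mm^2
sigma = F/A = 1006 / 483.02
sigma = 2.083 MPa


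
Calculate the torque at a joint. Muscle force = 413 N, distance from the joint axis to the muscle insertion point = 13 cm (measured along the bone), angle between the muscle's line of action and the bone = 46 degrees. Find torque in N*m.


Torque = F * d * sin(theta)   (moment arm = d*sin(theta))
d = 13 cm = 0.13 m
Torque = 413 * 0.13 * sin(46)
Torque = 38.62 N*m


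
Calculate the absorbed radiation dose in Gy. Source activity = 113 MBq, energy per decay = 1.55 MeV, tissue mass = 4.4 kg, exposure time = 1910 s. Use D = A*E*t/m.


A = 113 MBq = 1.1300e+08 Bq
E = 1.55 MeV = 2.4831e-13 J
D = A*E*t/m = 1.1300e+08*2.4831e-13*1910/4.4
D = 0.01218 Gy


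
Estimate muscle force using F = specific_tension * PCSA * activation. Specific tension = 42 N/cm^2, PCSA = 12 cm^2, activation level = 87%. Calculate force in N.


F = sigma * PCSA * activation
F = 42 * 12 * 0.87
F = 438.5 N


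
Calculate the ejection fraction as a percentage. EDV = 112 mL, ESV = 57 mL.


SV = EDV - ESV = 112 - 57 = 55 mL
EF = SV/EDV * 100 = 55/112 * 100
EF = 49.11%


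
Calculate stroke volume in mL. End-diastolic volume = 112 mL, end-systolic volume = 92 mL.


SV = EDV - ESV
SV = 112 - 92
SV = 20 mL


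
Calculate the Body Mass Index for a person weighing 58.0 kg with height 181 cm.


BMI = weight / height^2
height = 181 cm = 1.81 m
BMI = 58.0 / 1.81^2
BMI = 17.7 kg/m^2


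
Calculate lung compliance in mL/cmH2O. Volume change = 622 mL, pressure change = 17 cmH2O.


C = dV / dP
C = 622 / 17
C = 36.59 mL/cmH2O


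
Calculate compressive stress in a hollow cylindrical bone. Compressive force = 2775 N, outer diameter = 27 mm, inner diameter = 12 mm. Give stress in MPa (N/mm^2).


A = pi*(r_o^2 - r_i^2)
r_o = 13.5 mm, r_i = 6 mm
A = 459.458 mm^2
sigma = F/A = 2775 / 459.458
sigma = 6.04 MPa


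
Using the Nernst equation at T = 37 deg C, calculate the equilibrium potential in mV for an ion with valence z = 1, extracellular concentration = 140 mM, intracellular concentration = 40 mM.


E = (RT/(zF)) * ln(C_out/C_in)
T = 37 + 273.15 = 310.15 K
E = (8.314 * 310.15 / (1 * 96485)) * ln(140/40)
E = 33.48 mV


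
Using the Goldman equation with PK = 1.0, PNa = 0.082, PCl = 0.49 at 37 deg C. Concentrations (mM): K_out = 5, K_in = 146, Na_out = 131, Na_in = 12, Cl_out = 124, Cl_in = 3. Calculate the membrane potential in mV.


Vm = (RT/F)*ln((PK*Ko + PNa*Nao + PCl*Cli)/(PK*Ki + PNa*Nai + PCl*Clo))
Numer = 17.212, Denom = 207.744
Vm = -66.56 mV


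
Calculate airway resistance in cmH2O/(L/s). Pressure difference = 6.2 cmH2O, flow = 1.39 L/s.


R = dP / flow
R = 6.2 / 1.39
R = 4.46 cmH2O/(L/s)


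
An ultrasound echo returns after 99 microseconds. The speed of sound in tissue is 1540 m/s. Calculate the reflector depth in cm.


depth = c * t / 2
t = 99 us = 9.9000e-05 s
depth = 1540 * 9.9000e-05 / 2
depth = 0.07623 m = 7.623 cm


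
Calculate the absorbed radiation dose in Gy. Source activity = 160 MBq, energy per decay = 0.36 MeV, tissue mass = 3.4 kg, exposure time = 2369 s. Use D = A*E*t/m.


A = 160 MBq = 1.6000e+08 Bq
E = 0.36 MeV = 5.7672e-14 J
D = A*E*t/m = 1.6000e+08*5.7672e-14*2369/3.4
D = 0.006429 Gy


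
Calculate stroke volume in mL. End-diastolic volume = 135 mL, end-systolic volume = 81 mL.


SV = EDV - ESV
SV = 135 - 81
SV = 54 mL


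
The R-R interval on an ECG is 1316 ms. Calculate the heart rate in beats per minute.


HR = 60 / RR_interval(s)
RR = 1316 ms = 1.316 s
HR = 60 / 1.316 = 45.59 bpm


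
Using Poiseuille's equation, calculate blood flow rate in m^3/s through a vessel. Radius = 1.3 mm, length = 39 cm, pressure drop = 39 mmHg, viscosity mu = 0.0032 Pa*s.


Q = pi*r^4*dP / (8*mu*L)
r = 0.0013 m, L = 0.39 m
dP = 39 mmHg = 5199.558 Pa
Q = 4.6729e-06 m^3/s


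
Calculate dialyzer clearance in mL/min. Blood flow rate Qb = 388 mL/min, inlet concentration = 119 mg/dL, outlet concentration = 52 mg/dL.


K = Qb * (Cb_in - Cb_out) / Cb_in
K = 388 * (119 - 52) / 119
K = 218.5 mL/min


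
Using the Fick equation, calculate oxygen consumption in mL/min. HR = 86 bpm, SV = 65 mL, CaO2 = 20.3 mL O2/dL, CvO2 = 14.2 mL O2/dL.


CO = HR*SV = 86*65/1000 = 5.59 L/min
a-v O2 diff = 20.3 - 14.2 = 6.1 mL/dL
VO2 = CO * (CaO2-CvO2) * 10 dL/L
VO2 = 5.59 * 6.1 * 10
VO2 = 341 mL/min


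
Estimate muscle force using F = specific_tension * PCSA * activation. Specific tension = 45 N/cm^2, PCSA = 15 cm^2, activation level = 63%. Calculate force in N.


F = sigma * PCSA * activation
F = 45 * 15 * 0.63
F = 425.2 N


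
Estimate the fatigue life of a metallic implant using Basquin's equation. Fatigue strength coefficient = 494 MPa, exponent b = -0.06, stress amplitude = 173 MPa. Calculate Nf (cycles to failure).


sigma_a = sigma_f' * (2Nf)^b
2Nf = (sigma_a/sigma_f')^(1/b)
2Nf = (173/494)^(1/-0.06)
2Nf = 39326089
Nf = 1.9663e+07


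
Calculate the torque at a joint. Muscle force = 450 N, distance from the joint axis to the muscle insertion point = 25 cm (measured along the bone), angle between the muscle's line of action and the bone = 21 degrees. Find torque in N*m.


Torque = F * d * sin(theta)   (moment arm = d*sin(theta))
d = 25 cm = 0.25 m
Torque = 450 * 0.25 * sin(21)
Torque = 40.32 N*m


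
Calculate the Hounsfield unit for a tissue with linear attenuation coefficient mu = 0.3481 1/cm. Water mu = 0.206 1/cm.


HU = ((mu_tissue - mu_water) / mu_water) * 1000
HU = ((0.3481 - 0.206) / 0.206) * 1000
HU = 689.8


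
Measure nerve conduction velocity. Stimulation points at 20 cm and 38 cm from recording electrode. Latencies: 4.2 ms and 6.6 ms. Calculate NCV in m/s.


Distance = (38 - 20) / 100 = 0.18 m
dt = (6.6 - 4.2) / 1000 = 0.0024 s
NCV = dist / dt = 75 m/s


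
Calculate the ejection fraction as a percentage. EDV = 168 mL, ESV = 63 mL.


SV = EDV - ESV = 168 - 63 = 105 mL
EF = SV/EDV * 100 = 105/168 * 100
EF = 62.5%


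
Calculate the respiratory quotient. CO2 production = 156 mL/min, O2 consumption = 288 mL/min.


RQ = VCO2 / VO2
RQ = 156 / 288
RQ = 0.5417


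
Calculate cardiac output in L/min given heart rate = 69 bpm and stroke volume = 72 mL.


CO = HR * SV
CO = 69 * 72 / 1000
CO = 4.968 L/min


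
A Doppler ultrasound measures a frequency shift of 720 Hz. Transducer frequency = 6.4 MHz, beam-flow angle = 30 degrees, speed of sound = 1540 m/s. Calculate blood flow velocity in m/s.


v = fd * c / (2 * f0 * cos(theta))
v = 720 * 1540 / (2 * 6.4000e+06 * cos(30))
v = 0.1 m/s


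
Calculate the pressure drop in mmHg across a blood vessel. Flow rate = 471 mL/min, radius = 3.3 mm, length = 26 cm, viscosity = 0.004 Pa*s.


dP = 8*mu*L*Q / (pi*r^4)
Q = 471 mL/min = 7.85e-06 m^3/s
dP = 175.302 Pa = 175.302 / 133.322 mmHg = 1.315 mmHg


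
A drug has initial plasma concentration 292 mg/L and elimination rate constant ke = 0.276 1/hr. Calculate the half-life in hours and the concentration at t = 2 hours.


t_half = ln(2) / ke = 0.693147 / 0.276 = 2.511 hr
C(t) = C0 * exp(-ke*t) = 292 * exp(-0.276*2)
C(2) = 168.1 mg/L


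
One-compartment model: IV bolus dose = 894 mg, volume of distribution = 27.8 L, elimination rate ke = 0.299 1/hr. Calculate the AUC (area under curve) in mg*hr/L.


C0 = Dose/Vd = 894/27.8 = 32.1583 mg/L
AUC = C0/ke = 32.1583/0.299
AUC = 107.6 mg*hr/L


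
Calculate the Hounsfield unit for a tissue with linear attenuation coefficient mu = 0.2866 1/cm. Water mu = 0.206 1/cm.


HU = ((mu_tissue - mu_water) / mu_water) * 1000
HU = ((0.2866 - 0.206) / 0.206) * 1000
HU = 391.3


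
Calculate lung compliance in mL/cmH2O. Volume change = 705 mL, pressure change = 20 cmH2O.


C = dV / dP
C = 705 / 20
C = 35.25 mL/cmH2O


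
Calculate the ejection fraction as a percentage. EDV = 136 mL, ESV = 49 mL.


SV = EDV - ESV = 136 - 49 = 87 mL
EF = SV/EDV * 100 = 87/136 * 100
EF = 63.97%


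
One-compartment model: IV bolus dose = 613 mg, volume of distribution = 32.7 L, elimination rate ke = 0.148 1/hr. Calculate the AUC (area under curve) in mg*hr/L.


C0 = Dose/Vd = 613/32.7 = 18.7462 mg/L
AUC = C0/ke = 18.7462/0.148
AUC = 126.7 mg*hr/L


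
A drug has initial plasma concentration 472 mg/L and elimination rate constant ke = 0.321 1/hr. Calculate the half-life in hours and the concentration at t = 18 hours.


t_half = ln(2) / ke = 0.693147 / 0.321 = 2.159 hr
C(t) = C0 * exp(-ke*t) = 472 * exp(-0.321*18)
C(18) = 1.461 mg/L


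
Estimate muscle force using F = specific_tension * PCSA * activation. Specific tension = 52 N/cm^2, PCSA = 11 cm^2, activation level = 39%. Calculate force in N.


F = sigma * PCSA * activation
F = 52 * 11 * 0.39
F = 223.1 N


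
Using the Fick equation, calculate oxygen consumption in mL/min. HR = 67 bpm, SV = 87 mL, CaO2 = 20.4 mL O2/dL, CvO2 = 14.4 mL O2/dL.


CO = HR*SV = 67*87/1000 = 5.829 L/min
a-v O2 diff = 20.4 - 14.4 = 6 mL/dL
VO2 = CO * (CaO2-CvO2) * 10 dL/L
VO2 = 5.829 * 6 * 10
VO2 = 349.7 mL/min


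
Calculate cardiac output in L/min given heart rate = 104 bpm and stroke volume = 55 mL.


CO = HR * SV
CO = 104 * 55 / 1000
CO = 5.72 L/min


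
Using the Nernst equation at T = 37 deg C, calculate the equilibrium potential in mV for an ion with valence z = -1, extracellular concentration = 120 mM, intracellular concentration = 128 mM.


E = (RT/(zF)) * ln(C_out/C_in)
T = 37 + 273.15 = 310.15 K
E = (8.314 * 310.15 / (-1 * 96485)) * ln(120/128)
E = 1.725 mV


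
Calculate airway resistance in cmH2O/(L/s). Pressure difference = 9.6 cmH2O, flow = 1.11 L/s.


R = dP / flow
R = 9.6 / 1.11
R = 8.649 cmH2O/(L/s)


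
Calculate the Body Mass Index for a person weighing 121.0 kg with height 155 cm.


BMI = weight / height^2
height = 155 cm = 1.55 m
BMI = 121.0 / 1.55^2
BMI = 50.36 kg/m^2


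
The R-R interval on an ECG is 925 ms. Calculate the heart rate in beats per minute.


HR = 60 / RR_interval(s)
RR = 925 ms = 0.925 s
HR = 60 / 0.925 = 64.86 bpm


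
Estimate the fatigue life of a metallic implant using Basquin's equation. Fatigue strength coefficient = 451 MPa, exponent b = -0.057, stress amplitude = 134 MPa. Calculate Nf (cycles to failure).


sigma_a = sigma_f' * (2Nf)^b
2Nf = (sigma_a/sigma_f')^(1/b)
2Nf = (134/451)^(1/-0.057)
2Nf = 1.7655202e+09
Nf = 8.8276e+08


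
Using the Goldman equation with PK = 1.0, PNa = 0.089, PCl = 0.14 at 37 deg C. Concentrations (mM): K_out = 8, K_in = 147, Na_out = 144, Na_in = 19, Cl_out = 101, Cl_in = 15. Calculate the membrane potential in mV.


Vm = (RT/F)*ln((PK*Ko + PNa*Nao + PCl*Cli)/(PK*Ki + PNa*Nai + PCl*Clo))
Numer = 22.916, Denom = 162.831
Vm = -52.4 mV


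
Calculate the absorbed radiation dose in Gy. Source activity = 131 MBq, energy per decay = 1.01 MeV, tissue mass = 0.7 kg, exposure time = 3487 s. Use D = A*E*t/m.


A = 131 MBq = 1.3100e+08 Bq
E = 1.01 MeV = 1.61802e-13 J
D = A*E*t/m = 1.3100e+08*1.61802e-13*3487/0.7
D = 0.1056 Gy


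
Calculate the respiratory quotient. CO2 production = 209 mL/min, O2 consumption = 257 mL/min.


RQ = VCO2 / VO2
RQ = 209 / 257
RQ = 0.8132


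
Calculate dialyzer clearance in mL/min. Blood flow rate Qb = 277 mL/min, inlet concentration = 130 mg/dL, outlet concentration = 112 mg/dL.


K = Qb * (Cb_in - Cb_out) / Cb_in
K = 277 * (130 - 112) / 130
K = 38.35 mL/min


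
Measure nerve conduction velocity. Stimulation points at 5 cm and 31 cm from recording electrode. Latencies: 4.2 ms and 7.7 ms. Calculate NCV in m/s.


Distance = (31 - 5) / 100 = 0.26 m
dt = (7.7 - 4.2) / 1000 = 0.0035 s
NCV = dist / dt = 74.29 m/s


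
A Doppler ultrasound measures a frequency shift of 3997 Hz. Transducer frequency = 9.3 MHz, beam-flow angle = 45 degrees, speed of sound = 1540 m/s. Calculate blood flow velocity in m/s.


v = fd * c / (2 * f0 * cos(theta))
v = 3997 * 1540 / (2 * 9.3000e+06 * cos(45))
v = 0.468 m/s


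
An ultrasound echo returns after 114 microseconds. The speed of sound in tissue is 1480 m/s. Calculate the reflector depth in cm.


depth = c * t / 2
t = 114 us = 1.1400e-04 s
depth = 1480 * 1.1400e-04 / 2
depth = 0.08436 m = 8.436 cm


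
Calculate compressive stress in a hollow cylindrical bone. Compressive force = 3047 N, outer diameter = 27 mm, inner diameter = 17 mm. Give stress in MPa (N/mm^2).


A = pi*(r_o^2 - r_i^2)
r_o = 13.5 mm, r_i = 8.5 mm
A = 345.575 mm^2
sigma = F/A = 3047 / 345.575
sigma = 8.817 MPa


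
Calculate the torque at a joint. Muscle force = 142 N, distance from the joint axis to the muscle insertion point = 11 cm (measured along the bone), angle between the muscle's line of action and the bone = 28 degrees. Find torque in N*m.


Torque = F * d * sin(theta)   (moment arm = d*sin(theta))
d = 11 cm = 0.11 m
Torque = 142 * 0.11 * sin(28)
Torque = 7.333 N*m


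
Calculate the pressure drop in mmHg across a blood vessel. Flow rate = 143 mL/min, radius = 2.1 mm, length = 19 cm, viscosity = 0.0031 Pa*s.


dP = 8*mu*L*Q / (pi*r^4)
Q = 143 mL/min = 2.38333e-06 m^3/s
dP = 183.807 Pa = 183.807 / 133.322 mmHg = 1.379 mmHg


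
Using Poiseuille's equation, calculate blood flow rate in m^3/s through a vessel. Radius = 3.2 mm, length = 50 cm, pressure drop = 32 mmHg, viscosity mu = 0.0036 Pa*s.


Q = pi*r^4*dP / (8*mu*L)
r = 0.0032 m, L = 0.5 m
dP = 32 mmHg = 4266.304 Pa
Q = 9.7598e-05 m^3/s


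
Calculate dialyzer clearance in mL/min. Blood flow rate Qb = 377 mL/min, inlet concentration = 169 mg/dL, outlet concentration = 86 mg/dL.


K = Qb * (Cb_in - Cb_out) / Cb_in
K = 377 * (169 - 86) / 169
K = 185.2 mL/min


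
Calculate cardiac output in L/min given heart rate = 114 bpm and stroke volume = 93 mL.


CO = HR * SV
CO = 114 * 93 / 1000
CO = 10.6 L/min


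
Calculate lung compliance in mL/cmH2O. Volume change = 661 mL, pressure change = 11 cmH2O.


C = dV / dP
C = 661 / 11
C = 60.09 mL/cmH2O


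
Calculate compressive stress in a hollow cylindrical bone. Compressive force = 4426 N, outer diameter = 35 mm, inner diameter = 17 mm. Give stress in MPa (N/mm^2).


A = pi*(r_o^2 - r_i^2)
r_o = 17.5 mm, r_i = 8.5 mm
A = 735.133 mm^2
sigma = F/A = 4426 / 735.133
sigma = 6.021 MPa


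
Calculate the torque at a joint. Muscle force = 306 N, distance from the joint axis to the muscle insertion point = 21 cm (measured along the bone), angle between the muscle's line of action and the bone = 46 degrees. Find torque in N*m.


Torque = F * d * sin(theta)   (moment arm = d*sin(theta))
d = 21 cm = 0.21 m
Torque = 306 * 0.21 * sin(46)
Torque = 46.22 N*m


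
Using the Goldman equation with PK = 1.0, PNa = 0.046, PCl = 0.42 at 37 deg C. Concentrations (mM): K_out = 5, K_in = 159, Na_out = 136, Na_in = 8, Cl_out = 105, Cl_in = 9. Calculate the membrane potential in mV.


Vm = (RT/F)*ln((PK*Ko + PNa*Nao + PCl*Cli)/(PK*Ki + PNa*Nai + PCl*Clo))
Numer = 15.036, Denom = 203.468
Vm = -69.62 mV


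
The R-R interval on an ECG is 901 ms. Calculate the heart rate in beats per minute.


HR = 60 / RR_interval(s)
RR = 901 ms = 0.901 s
HR = 60 / 0.901 = 66.59 bpm


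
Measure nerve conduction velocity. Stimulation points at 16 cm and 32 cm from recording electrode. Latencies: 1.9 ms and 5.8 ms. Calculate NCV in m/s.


Distance = (32 - 16) / 100 = 0.16 m
dt = (5.8 - 1.9) / 1000 = 0.0039 s
NCV = dist / dt = 41.03 m/s


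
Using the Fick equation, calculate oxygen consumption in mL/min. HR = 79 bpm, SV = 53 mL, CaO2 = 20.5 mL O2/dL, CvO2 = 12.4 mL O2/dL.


CO = HR*SV = 79*53/1000 = 4.187 L/min
a-v O2 diff = 20.5 - 12.4 = 8.1 mL/dL
VO2 = CO * (CaO2-CvO2) * 10 dL/L
VO2 = 4.187 * 8.1 * 10
VO2 = 339.1 mL/min


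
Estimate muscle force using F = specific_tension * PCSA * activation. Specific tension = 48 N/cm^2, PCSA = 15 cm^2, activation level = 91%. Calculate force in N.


F = sigma * PCSA * activation
F = 48 * 15 * 0.91
F = 655.2 N


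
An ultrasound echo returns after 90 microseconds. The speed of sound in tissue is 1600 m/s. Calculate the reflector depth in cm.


depth = c * t / 2
t = 90 us = 9.0000e-05 s
depth = 1600 * 9.0000e-05 / 2
depth = 0.072 m = 7.2 cm


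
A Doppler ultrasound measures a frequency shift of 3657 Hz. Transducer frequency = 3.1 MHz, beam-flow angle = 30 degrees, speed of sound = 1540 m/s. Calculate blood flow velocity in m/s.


v = fd * c / (2 * f0 * cos(theta))
v = 3657 * 1540 / (2 * 3.1000e+06 * cos(30))
v = 1.049 m/s


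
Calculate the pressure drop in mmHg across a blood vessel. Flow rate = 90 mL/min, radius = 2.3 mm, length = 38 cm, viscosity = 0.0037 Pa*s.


dP = 8*mu*L*Q / (pi*r^4)
Q = 90 mL/min = 1.5e-06 m^3/s
dP = 191.913 Pa = 191.913 / 133.322 mmHg = 1.439 mmHg


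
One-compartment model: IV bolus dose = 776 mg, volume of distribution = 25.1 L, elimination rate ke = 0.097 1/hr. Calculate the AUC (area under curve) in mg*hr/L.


C0 = Dose/Vd = 776/25.1 = 30.9163 mg/L
AUC = C0/ke = 30.9163/0.097
AUC = 318.7 mg*hr/L


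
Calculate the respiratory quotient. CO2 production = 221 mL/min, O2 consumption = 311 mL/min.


RQ = VCO2 / VO2
RQ = 221 / 311
RQ = 0.7106


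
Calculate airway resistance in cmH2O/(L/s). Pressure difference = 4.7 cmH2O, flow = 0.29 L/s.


R = dP / flow
R = 4.7 / 0.29
R = 16.21 cmH2O/(L/s)


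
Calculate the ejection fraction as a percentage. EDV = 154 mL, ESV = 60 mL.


SV = EDV - ESV = 154 - 60 = 94 mL
EF = SV/EDV * 100 = 94/154 * 100
EF = 61.04%


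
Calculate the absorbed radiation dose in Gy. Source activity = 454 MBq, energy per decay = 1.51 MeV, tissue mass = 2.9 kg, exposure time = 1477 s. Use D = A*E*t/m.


A = 454 MBq = 4.5400e+08 Bq
E = 1.51 MeV = 2.41902e-13 J
D = A*E*t/m = 4.5400e+08*2.41902e-13*1477/2.9
D = 0.05593 Gy


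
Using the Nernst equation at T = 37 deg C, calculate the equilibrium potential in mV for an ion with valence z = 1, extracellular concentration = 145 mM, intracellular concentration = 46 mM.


E = (RT/(zF)) * ln(C_out/C_in)
T = 37 + 273.15 = 310.15 K
E = (8.314 * 310.15 / (1 * 96485)) * ln(145/46)
E = 30.68 mV


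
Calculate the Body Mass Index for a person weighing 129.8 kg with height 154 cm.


BMI = weight / height^2
height = 154 cm = 1.54 m
BMI = 129.8 / 1.54^2
BMI = 54.73 kg/m^2


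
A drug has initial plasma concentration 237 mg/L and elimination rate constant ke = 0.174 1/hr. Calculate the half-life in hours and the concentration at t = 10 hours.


t_half = ln(2) / ke = 0.693147 / 0.174 = 3.984 hr
C(t) = C0 * exp(-ke*t) = 237 * exp(-0.174*10)
C(10) = 41.6 mg/L


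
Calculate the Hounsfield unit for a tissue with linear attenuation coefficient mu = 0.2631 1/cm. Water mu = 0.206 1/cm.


HU = ((mu_tissue - mu_water) / mu_water) * 1000
HU = ((0.2631 - 0.206) / 0.206) * 1000
HU = 277.2


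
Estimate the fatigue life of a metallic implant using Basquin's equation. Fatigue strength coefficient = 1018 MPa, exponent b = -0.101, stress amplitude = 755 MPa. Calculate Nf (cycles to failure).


sigma_a = sigma_f' * (2Nf)^b
2Nf = (sigma_a/sigma_f')^(1/b)
2Nf = (755/1018)^(1/-0.101)
2Nf = 19.282205
Nf = 9.641


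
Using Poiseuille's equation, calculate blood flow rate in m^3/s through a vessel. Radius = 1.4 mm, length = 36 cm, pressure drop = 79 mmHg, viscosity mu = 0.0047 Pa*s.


Q = pi*r^4*dP / (8*mu*L)
r = 0.0014 m, L = 0.36 m
dP = 79 mmHg = 10532.438 Pa
Q = 9.3908e-06 m^3/s


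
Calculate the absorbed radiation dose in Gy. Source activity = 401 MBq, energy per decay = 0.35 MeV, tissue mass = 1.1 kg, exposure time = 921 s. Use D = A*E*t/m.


A = 401 MBq = 4.0100e+08 Bq
E = 0.35 MeV = 5.607e-14 J
D = A*E*t/m = 4.0100e+08*5.607e-14*921/1.1
D = 0.01883 Gy


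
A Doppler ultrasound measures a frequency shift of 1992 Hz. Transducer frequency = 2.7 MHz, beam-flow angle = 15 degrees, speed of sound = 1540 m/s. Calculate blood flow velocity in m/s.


v = fd * c / (2 * f0 * cos(theta))
v = 1992 * 1540 / (2 * 2.7000e+06 * cos(15))
v = 0.5881 m/s


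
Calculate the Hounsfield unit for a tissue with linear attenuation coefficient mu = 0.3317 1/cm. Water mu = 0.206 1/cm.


HU = ((mu_tissue - mu_water) / mu_water) * 1000
HU = ((0.3317 - 0.206) / 0.206) * 1000
HU = 610.2


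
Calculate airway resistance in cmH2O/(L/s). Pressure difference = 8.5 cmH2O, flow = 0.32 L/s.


R = dP / flow
R = 8.5 / 0.32
R = 26.56 cmH2O/(L/s)


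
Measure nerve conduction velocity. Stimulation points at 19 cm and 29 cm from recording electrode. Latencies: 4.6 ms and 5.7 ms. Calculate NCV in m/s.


Distance = (29 - 19) / 100 = 0.1 m
dt = (5.7 - 4.6) / 1000 = 0.0011 s
NCV = dist / dt = 90.91 m/s


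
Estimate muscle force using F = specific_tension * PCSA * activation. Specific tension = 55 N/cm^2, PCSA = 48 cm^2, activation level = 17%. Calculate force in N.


F = sigma * PCSA * activation
F = 55 * 48 * 0.17
F = 448.8 N


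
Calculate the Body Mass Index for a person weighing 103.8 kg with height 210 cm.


BMI = weight / height^2
height = 210 cm = 2.1 m
BMI = 103.8 / 2.1^2
BMI = 23.54 kg/m^2


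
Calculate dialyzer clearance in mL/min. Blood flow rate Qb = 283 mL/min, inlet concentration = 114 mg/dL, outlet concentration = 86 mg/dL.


K = Qb * (Cb_in - Cb_out) / Cb_in
K = 283 * (114 - 86) / 114
K = 69.51 mL/min


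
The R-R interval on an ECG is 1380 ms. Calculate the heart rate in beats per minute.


HR = 60 / RR_interval(s)
RR = 1380 ms = 1.38 s
HR = 60 / 1.38 = 43.48 bpm


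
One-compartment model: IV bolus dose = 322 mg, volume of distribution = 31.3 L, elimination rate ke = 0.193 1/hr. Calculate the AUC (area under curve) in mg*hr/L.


C0 = Dose/Vd = 322/31.3 = 10.2875 mg/L
AUC = C0/ke = 10.2875/0.193
AUC = 53.3 mg*hr/L


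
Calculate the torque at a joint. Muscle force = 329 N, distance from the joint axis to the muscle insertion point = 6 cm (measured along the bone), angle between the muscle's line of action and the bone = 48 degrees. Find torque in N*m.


Torque = F * d * sin(theta)   (moment arm = d*sin(theta))
d = 6 cm = 0.06 m
Torque = 329 * 0.06 * sin(48)
Torque = 14.67 N*m


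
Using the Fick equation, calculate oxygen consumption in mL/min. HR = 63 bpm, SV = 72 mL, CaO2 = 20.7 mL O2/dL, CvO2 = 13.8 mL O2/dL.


CO = HR*SV = 63*72/1000 = 4.536 L/min
a-v O2 diff = 20.7 - 13.8 = 6.9 mL/dL
VO2 = CO * (CaO2-CvO2) * 10 dL/L
VO2 = 4.536 * 6.9 * 10
VO2 = 313 mL/min


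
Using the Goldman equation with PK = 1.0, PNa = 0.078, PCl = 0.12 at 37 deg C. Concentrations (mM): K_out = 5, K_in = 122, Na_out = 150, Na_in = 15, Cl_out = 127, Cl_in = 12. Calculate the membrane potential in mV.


Vm = (RT/F)*ln((PK*Ko + PNa*Nao + PCl*Cli)/(PK*Ki + PNa*Nai + PCl*Clo))
Numer = 18.14, Denom = 138.41
Vm = -54.31 mV


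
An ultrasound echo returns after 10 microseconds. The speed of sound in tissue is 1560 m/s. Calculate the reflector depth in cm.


depth = c * t / 2
t = 10 us = 1.0000e-05 s
depth = 1560 * 1.0000e-05 / 2
depth = 0.0078 m = 0.78 cm


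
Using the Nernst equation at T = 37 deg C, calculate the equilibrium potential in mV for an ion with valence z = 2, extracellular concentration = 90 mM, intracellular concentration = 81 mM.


E = (RT/(zF)) * ln(C_out/C_in)
T = 37 + 273.15 = 310.15 K
E = (8.314 * 310.15 / (2 * 96485)) * ln(90/81)
E = 1.408 mV


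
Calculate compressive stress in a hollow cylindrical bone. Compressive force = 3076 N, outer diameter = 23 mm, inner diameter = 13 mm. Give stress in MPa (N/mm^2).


A = pi*(r_o^2 - r_i^2)
r_o = 11.5 mm, r_i = 6.5 mm
A = 282.743 mm^2
sigma = F/A = 3076 / 282.743
sigma = 10.88 MPa


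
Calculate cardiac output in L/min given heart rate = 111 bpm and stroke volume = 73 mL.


CO = HR * SV
CO = 111 * 73 / 1000
CO = 8.103 L/min


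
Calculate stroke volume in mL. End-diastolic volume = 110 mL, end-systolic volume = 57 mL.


SV = EDV - ESV
SV = 110 - 57
SV = 53 mL


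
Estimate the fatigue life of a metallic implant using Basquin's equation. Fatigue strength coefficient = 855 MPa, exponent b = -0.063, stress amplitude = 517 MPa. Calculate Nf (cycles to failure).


sigma_a = sigma_f' * (2Nf)^b
2Nf = (sigma_a/sigma_f')^(1/b)
2Nf = (517/855)^(1/-0.063)
2Nf = 2936.7449
Nf = 1468


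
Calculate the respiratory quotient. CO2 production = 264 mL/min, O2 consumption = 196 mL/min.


RQ = VCO2 / VO2
RQ = 264 / 196
RQ = 1.347


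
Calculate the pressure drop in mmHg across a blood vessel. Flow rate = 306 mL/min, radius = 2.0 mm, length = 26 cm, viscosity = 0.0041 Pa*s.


dP = 8*mu*L*Q / (pi*r^4)
Q = 306 mL/min = 5.1e-06 m^3/s
dP = 865.262 Pa = 865.262 / 133.322 mmHg = 6.49 mmHg


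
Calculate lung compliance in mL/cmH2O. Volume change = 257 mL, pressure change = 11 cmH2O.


C = dV / dP
C = 257 / 11
C = 23.36 mL/cmH2O


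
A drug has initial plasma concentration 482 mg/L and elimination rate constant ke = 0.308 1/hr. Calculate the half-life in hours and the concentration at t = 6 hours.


t_half = ln(2) / ke = 0.693147 / 0.308 = 2.25 hr
C(t) = C0 * exp(-ke*t) = 482 * exp(-0.308*6)
C(6) = 75.94 mg/L


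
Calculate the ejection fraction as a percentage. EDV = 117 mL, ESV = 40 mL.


SV = EDV - ESV = 117 - 40 = 77 mL
EF = SV/EDV * 100 = 77/117 * 100
EF = 65.81%


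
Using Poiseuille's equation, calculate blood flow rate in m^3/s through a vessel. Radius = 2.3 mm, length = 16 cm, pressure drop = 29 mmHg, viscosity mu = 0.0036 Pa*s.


Q = pi*r^4*dP / (8*mu*L)
r = 0.0023 m, L = 0.16 m
dP = 29 mmHg = 3866.338 Pa
Q = 7.3765e-05 m^3/s


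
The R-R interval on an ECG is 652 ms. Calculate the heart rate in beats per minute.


HR = 60 / RR_interval(s)
RR = 652 ms = 0.652 s
HR = 60 / 0.652 = 92.02 bpm


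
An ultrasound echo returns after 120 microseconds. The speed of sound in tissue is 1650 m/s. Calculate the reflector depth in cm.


depth = c * t / 2
t = 120 us = 1.2000e-04 s
depth = 1650 * 1.2000e-04 / 2
depth = 0.099 m = 9.9 cm


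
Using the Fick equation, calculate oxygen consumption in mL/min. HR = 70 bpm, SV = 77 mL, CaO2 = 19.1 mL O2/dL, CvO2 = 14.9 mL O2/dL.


CO = HR*SV = 70*77/1000 = 5.39 L/min
a-v O2 diff = 19.1 - 14.9 = 4.2 mL/dL
VO2 = CO * (CaO2-CvO2) * 10 dL/L
VO2 = 5.39 * 4.2 * 10
VO2 = 226.4 mL/min


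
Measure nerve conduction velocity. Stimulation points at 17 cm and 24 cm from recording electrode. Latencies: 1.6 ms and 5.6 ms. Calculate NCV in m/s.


Distance = (24 - 17) / 100 = 0.07 m
dt = (5.6 - 1.6) / 1000 = 0.004 s
NCV = dist / dt = 17.5 m/s


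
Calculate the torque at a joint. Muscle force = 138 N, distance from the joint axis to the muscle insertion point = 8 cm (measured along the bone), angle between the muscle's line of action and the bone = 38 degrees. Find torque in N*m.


Torque = F * d * sin(theta)   (moment arm = d*sin(theta))
d = 8 cm = 0.08 m
Torque = 138 * 0.08 * sin(38)
Torque = 6.797 N*m


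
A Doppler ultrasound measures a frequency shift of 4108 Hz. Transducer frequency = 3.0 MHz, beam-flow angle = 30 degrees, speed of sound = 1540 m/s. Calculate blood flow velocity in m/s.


v = fd * c / (2 * f0 * cos(theta))
v = 4108 * 1540 / (2 * 3.0000e+06 * cos(30))
v = 1.218 m/s


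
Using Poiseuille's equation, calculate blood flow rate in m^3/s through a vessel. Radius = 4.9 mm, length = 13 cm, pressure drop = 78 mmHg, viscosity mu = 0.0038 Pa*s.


Q = pi*r^4*dP / (8*mu*L)
r = 0.0049 m, L = 0.13 m
dP = 78 mmHg = 10399.116 Pa
Q = 0.004766 m^3/s


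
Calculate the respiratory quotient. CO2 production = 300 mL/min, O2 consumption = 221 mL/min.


RQ = VCO2 / VO2
RQ = 300 / 221
RQ = 1.357


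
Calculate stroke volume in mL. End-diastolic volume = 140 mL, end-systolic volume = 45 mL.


SV = EDV - ESV
SV = 140 - 45
SV = 95 mL


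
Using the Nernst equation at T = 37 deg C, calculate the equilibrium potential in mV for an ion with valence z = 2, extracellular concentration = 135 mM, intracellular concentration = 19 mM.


E = (RT/(zF)) * ln(C_out/C_in)
T = 37 + 273.15 = 310.15 K
E = (8.314 * 310.15 / (2 * 96485)) * ln(135/19)
E = 26.2 mV


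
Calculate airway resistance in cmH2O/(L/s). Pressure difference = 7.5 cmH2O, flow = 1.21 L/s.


R = dP / flow
R = 7.5 / 1.21
R = 6.198 cmH2O/(L/s)


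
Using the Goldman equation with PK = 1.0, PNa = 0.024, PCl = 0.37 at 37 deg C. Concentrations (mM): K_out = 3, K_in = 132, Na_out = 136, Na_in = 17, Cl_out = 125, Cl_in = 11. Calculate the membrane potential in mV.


Vm = (RT/F)*ln((PK*Ko + PNa*Nao + PCl*Cli)/(PK*Ki + PNa*Nai + PCl*Clo))
Numer = 10.334, Denom = 178.658
Vm = -76.17 mV


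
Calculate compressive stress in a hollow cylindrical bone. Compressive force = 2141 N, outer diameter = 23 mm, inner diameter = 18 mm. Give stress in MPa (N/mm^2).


A = pi*(r_o^2 - r_i^2)
r_o = 11.5 mm, r_i = 9 mm
A = 161.007 mm^2
sigma = F/A = 2141 / 161.007
sigma = 13.3 MPa


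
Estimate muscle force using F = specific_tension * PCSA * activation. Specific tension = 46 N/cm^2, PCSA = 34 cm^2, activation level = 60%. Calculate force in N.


F = sigma * PCSA * activation
F = 46 * 34 * 0.6
F = 938.4 N


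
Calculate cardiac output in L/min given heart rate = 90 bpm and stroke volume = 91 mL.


CO = HR * SV
CO = 90 * 91 / 1000
CO = 8.19 L/min


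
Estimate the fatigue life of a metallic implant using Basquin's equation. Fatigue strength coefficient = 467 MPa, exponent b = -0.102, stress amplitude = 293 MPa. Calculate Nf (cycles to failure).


sigma_a = sigma_f' * (2Nf)^b
2Nf = (sigma_a/sigma_f')^(1/b)
2Nf = (293/467)^(1/-0.102)
2Nf = 96.559869
Nf = 48.28


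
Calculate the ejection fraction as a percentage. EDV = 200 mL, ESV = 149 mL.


SV = EDV - ESV = 200 - 149 = 51 mL
EF = SV/EDV * 100 = 51/200 * 100
EF = 25.5%


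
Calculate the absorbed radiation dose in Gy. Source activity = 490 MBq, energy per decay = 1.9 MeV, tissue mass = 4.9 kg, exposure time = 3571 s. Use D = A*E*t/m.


A = 490 MBq = 4.9000e+08 Bq
E = 1.9 MeV = 3.0438e-13 J
D = A*E*t/m = 4.9000e+08*3.0438e-13*3571/4.9
D = 0.1087 Gy


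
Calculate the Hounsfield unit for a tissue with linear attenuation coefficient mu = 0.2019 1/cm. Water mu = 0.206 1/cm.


HU = ((mu_tissue - mu_water) / mu_water) * 1000
HU = ((0.2019 - 0.206) / 0.206) * 1000
HU = -19.9


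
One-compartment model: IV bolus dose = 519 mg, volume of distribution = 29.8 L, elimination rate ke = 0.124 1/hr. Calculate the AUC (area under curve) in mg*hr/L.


C0 = Dose/Vd = 519/29.8 = 17.4161 mg/L
AUC = C0/ke = 17.4161/0.124
AUC = 140.5 mg*hr/L


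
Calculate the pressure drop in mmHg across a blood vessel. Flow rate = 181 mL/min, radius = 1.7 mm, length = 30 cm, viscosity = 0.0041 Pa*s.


dP = 8*mu*L*Q / (pi*r^4)
Q = 181 mL/min = 3.01667e-06 m^3/s
dP = 1131.3 Pa = 1131.3 / 133.322 mmHg = 8.485 mmHg


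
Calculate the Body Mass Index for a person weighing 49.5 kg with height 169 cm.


BMI = weight / height^2
height = 169 cm = 1.69 m
BMI = 49.5 / 1.69^2
BMI = 17.33 kg/m^2


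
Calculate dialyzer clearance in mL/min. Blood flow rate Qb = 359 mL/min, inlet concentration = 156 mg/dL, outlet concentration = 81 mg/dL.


K = Qb * (Cb_in - Cb_out) / Cb_in
K = 359 * (156 - 81) / 156
K = 172.6 mL/min


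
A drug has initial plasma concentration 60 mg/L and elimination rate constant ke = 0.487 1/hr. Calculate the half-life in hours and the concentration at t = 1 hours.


t_half = ln(2) / ke = 0.693147 / 0.487 = 1.423 hr
C(t) = C0 * exp(-ke*t) = 60 * exp(-0.487*1)
C(1) = 36.87 mg/L


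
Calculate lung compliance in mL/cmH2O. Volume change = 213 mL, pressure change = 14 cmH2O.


C = dV / dP
C = 213 / 14
C = 15.21 mL/cmH2O


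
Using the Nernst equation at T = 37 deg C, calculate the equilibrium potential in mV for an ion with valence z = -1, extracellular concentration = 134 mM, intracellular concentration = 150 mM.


E = (RT/(zF)) * ln(C_out/C_in)
T = 37 + 273.15 = 310.15 K
E = (8.314 * 310.15 / (-1 * 96485)) * ln(134/150)
E = 3.014 mV


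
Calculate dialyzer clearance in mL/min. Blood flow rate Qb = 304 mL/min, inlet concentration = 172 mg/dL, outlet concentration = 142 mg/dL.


K = Qb * (Cb_in - Cb_out) / Cb_in
K = 304 * (172 - 142) / 172
K = 53.02 mL/min


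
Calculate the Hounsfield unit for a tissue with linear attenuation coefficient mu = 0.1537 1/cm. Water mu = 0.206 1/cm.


HU = ((mu_tissue - mu_water) / mu_water) * 1000
HU = ((0.1537 - 0.206) / 0.206) * 1000
HU = -253.9


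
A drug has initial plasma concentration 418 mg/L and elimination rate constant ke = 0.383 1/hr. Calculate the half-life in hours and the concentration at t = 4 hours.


t_half = ln(2) / ke = 0.693147 / 0.383 = 1.81 hr
C(t) = C0 * exp(-ke*t) = 418 * exp(-0.383*4)
C(4) = 90.33 mg/L


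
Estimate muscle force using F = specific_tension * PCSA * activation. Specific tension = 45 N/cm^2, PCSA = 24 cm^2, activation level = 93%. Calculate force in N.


F = sigma * PCSA * activation
F = 45 * 24 * 0.93
F = 1004 N


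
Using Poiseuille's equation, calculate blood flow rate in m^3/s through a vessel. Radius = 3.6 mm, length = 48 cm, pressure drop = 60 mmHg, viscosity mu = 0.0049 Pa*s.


Q = pi*r^4*dP / (8*mu*L)
r = 0.0036 m, L = 0.48 m
dP = 60 mmHg = 7999.32 Pa
Q = 2.2433e-04 m^3/s


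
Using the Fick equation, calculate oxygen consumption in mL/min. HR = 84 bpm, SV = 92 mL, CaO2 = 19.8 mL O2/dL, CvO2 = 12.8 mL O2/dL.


CO = HR*SV = 84*92/1000 = 7.728 L/min
a-v O2 diff = 19.8 - 12.8 = 7 mL/dL
VO2 = CO * (CaO2-CvO2) * 10 dL/L
VO2 = 7.728 * 7 * 10
VO2 = 541 mL/min


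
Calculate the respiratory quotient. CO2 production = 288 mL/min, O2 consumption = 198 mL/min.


RQ = VCO2 / VO2
RQ = 288 / 198
RQ = 1.455


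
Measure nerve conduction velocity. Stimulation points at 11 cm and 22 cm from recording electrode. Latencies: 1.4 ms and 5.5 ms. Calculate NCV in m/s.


Distance = (22 - 11) / 100 = 0.11 m
dt = (5.5 - 1.4) / 1000 = 0.0041 s
NCV = dist / dt = 26.83 m/s


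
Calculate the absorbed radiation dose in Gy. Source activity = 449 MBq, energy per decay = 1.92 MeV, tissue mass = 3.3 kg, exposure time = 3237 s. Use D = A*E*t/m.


A = 449 MBq = 4.4900e+08 Bq
E = 1.92 MeV = 3.07584e-13 J
D = A*E*t/m = 4.4900e+08*3.07584e-13*3237/3.3
D = 0.1355 Gy


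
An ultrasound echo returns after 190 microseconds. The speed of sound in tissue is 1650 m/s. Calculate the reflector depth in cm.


depth = c * t / 2
t = 190 us = 1.9000e-04 s
depth = 1650 * 1.9000e-04 / 2
depth = 0.15675 m = 15.675 cm


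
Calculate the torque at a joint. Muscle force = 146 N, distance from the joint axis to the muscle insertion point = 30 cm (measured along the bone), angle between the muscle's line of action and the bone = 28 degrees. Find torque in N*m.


Torque = F * d * sin(theta)   (moment arm = d*sin(theta))
d = 30 cm = 0.3 m
Torque = 146 * 0.3 * sin(28)
Torque = 20.56 N*m


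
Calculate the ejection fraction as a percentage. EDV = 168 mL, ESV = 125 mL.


SV = EDV - ESV = 168 - 125 = 43 mL
EF = SV/EDV * 100 = 43/168 * 100
EF = 25.6%


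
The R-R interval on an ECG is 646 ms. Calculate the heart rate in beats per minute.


HR = 60 / RR_interval(s)
RR = 646 ms = 0.646 s
HR = 60 / 0.646 = 92.88 bpm


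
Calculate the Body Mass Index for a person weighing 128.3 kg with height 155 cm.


BMI = weight / height^2
height = 155 cm = 1.55 m
BMI = 128.3 / 1.55^2
BMI = 53.4 kg/m^2


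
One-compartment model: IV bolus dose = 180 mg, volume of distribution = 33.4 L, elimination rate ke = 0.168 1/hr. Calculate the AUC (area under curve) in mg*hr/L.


C0 = Dose/Vd = 180/33.4 = 5.38922 mg/L
AUC = C0/ke = 5.38922/0.168
AUC = 32.08 mg*hr/L


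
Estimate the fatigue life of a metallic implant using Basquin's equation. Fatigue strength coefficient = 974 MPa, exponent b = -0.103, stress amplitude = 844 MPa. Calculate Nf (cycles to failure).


sigma_a = sigma_f' * (2Nf)^b
2Nf = (sigma_a/sigma_f')^(1/b)
2Nf = (844/974)^(1/-0.103)
2Nf = 4.0183132
Nf = 2.009


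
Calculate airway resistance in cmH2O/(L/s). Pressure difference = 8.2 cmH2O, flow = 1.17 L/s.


R = dP / flow
R = 8.2 / 1.17
R = 7.009 cmH2O/(L/s)


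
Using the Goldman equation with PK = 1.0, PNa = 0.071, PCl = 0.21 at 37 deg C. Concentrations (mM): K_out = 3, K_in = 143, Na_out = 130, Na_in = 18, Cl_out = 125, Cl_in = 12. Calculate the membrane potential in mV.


Vm = (RT/F)*ln((PK*Ko + PNa*Nao + PCl*Cli)/(PK*Ki + PNa*Nai + PCl*Clo))
Numer = 14.75, Denom = 170.528
Vm = -65.41 mV


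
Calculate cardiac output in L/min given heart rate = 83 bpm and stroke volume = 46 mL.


CO = HR * SV
CO = 83 * 46 / 1000
CO = 3.818 L/min


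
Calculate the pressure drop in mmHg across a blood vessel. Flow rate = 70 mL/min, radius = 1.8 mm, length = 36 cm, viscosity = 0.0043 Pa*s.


dP = 8*mu*L*Q / (pi*r^4)
Q = 70 mL/min = 1.16667e-06 m^3/s
dP = 438.096 Pa = 438.096 / 133.322 mmHg = 3.286 mmHg


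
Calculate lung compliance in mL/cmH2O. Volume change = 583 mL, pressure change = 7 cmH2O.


C = dV / dP
C = 583 / 7
C = 83.29 mL/cmH2O


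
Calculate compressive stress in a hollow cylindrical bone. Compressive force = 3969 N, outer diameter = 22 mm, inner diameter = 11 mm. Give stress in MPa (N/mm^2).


A = pi*(r_o^2 - r_i^2)
r_o = 11 mm, r_i = 5.5 mm
A = 285.1 mm^2
sigma = F/A = 3969 / 285.1
sigma = 13.92 MPa


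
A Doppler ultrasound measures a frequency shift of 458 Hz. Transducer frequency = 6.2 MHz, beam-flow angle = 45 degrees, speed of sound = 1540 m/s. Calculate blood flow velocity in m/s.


v = fd * c / (2 * f0 * cos(theta))
v = 458 * 1540 / (2 * 6.2000e+06 * cos(45))
v = 0.08044 m/s


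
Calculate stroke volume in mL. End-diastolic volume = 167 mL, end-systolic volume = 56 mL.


SV = EDV - ESV
SV = 167 - 56
SV = 111 mL


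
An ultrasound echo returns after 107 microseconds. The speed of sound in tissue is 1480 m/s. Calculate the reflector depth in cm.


depth = c * t / 2
t = 107 us = 1.0700e-04 s
depth = 1480 * 1.0700e-04 / 2
depth = 0.07918 m = 7.918 cm


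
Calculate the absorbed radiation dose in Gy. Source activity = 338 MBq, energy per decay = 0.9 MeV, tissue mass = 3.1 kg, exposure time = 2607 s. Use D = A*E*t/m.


A = 338 MBq = 3.3800e+08 Bq
E = 0.9 MeV = 1.4418e-13 J
D = A*E*t/m = 3.3800e+08*1.4418e-13*2607/3.1
D = 0.04098 Gy
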